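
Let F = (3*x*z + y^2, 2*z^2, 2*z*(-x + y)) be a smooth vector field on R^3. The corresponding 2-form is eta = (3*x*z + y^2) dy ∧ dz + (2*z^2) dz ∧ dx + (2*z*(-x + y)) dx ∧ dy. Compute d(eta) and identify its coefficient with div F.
d(eta) = (-2*x + 2*y + 3*z) dx ∧ dy ∧ dz; div F = -2*x + 2*y + 3*z

For a 2-form in R^3 of the form above, applying d gives a 3-form with coefficient ∂P/∂x + ∂Q/∂y + ∂R/∂z:
  ∂P/∂x = 3*z
  ∂Q/∂y = 0
  ∂R/∂z = -2*x + 2*y
Sum = -2*x + 2*y + 3*z, which is exactly div F.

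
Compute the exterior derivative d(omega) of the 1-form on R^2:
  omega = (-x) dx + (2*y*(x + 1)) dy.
d(omega) = (2*y) dx ∧ dy

For a 1-form omega = sum_i f_i dx_i, the exterior derivative is
  d(omega) = sum_{i < j} (∂f_j/∂x_i - ∂f_i/∂x_j) dx_i ∧ dx_j.
  coefficient of dx ∧ dy: ∂f_2/∂x - ∂f_1/∂y = ∂(2*y*(x + 1))/∂x - ∂(-x)/∂y = 2*y
Assembling: d(omega) = (2*y) dx ∧ dy.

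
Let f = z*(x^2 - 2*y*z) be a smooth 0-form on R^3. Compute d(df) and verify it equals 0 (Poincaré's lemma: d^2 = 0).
d(df) = 0

Step 1: df = sum_i (∂f/∂x_i) dx_i = (2*x*z) dx + (-2*z^2) dy + (x^2 - 4*y*z) dz.
Step 2: Apply d again. Using the 1-form formula, the coefficient of dx ∧ dy in d(df) is ∂^2 f/∂x ∂y - ∂^2 f/∂y ∂x = (0) - (0) = 0 (equality of mixed partials for smooth f).
Similarly for dx ∧ dz and dy ∧ dz — all coefficients vanish. So d(df) = 0.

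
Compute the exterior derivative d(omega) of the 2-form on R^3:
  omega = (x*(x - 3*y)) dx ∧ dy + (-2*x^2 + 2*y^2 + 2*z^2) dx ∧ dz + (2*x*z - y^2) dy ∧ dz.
d(omega) = (-4*y + 2*z) dx ∧ dy ∧ dz

For a 2-form omega = sum_{i<j} g_{ij} dx_i ∧ dx_j, the exterior derivative is
  d(omega) = sum_{i<j} d(g_{ij}) ∧ dx_i ∧ dx_j = sum_{i<j, k} (∂g_{ij}/∂x_k) dx_k ∧ dx_i ∧ dx_j.
Expand each term, using dx_k ∧ dx_i ∧ dx_j = sgn(permutation) dx_{(a)} ∧ dx_{(b)} ∧ dx_{(c)} with (a < b < c) sorted:
  d(-2*x^2 + 2*y^2 + 2*z^2) includes (∂/∂y)(-2*x^2 + 2*y^2 + 2*z^2) dy = (4*y) dy, which multiplied by dx ∧ dz gives (-4*y) dx ∧ dy ∧ dz
  d(2*x*z - y^2) includes (∂/∂x)(2*x*z - y^2) dx = (2*z) dx, which multiplied by dy ∧ dz gives (2*z) dx ∧ dy ∧ dz
Collecting like 3-forms: d(omega) = (-4*y + 2*z) dx ∧ dy ∧ dz.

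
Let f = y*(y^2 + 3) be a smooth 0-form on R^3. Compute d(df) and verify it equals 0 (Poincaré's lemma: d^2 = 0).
d(df) = 0

Step 1: df = sum_i (∂f/∂x_i) dx_i = (0) dx + (3*y^2 + 3) dy + (0) dz.
Step 2: Apply d again. Using the 1-form formula, the coefficient of dx ∧ dy in d(df) is ∂^2 f/∂x ∂y - ∂^2 f/∂y ∂x = (0) - (0) = 0 (equality of mixed partials for smooth f).
Similarly for dx ∧ dz and dy ∧ dz — all coefficients vanish. So d(df) = 0.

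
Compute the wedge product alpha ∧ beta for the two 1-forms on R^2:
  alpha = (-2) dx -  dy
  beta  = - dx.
alpha ∧ beta = (-1) dx ∧ dy

Distribute the wedge, using dx_i ∧ dx_j = -dx_j ∧ dx_i and dx_i ∧ dx_i = 0. For each pair (i, j) with i < j, the coefficient of dx_i ∧ dx_j in alpha ∧ beta is (alpha_i * beta_j - alpha_j * beta_i). Collecting: alpha ∧ beta = (-1) dx ∧ dy.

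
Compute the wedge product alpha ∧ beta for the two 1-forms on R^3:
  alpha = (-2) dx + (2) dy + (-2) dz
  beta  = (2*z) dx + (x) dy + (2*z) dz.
alpha ∧ beta = (-2*x - 4*z) dx ∧ dy + (2*x + 4*z) dy ∧ dz

Distribute the wedge, using dx_i ∧ dx_j = -dx_j ∧ dx_i and dx_i ∧ dx_i = 0. For each pair (i, j) with i < j, the coefficient of dx_i ∧ dx_j in alpha ∧ beta is (alpha_i * beta_j - alpha_j * beta_i). Collecting: alpha ∧ beta = (-2*x - 4*z) dx ∧ dy + (2*x + 4*z) dy ∧ dz.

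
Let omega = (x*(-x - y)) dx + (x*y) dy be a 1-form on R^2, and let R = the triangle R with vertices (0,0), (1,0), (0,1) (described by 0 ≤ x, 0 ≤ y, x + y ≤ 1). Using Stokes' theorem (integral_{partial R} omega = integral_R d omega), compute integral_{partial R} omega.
integral_(partial R) omega = 1/3

Stokes: integral_partial_R omega = integral_R d omega with d omega = (∂Q/∂x - ∂P/∂y) dx ∧ dy.
  ∂Q/∂x = y
  ∂P/∂y = -x
  integrand = ∂Q/∂x - ∂P/∂y = x + y.
Integrating over R: integral_0^1 integral_0^{1-x} (x + y) dy dx = 1/3.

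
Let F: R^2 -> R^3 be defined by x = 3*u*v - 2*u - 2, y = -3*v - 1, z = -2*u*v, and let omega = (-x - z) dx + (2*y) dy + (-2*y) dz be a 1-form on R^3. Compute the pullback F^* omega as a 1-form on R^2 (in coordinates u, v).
F^* omega = (-3*u*v^2 + 8*u*v - 4*u - 12*v^2 + 2*v - 4) du + (-3*u^2*v + 6*u^2 - 12*u*v + 2*u + 18*v + 6) dv

Using F^*(f dg) = (f ∘ F) d(g ∘ F), substitute each coordinate x_i by F_i(u, v) in f_i, and replace dx_i by d F_i = (∂F_i/∂u) du + (∂F_i/∂v) dv.
  For the x component: f_1(F) = -u*v + 2*u + 2; d F_1 = (3*v - 2) du + (3*u) dv
  For the y component: f_2(F) = -6*v - 2; d F_2 = (0) du + (-3) dv
  For the z component: f_3(F) = 6*v + 2; d F_3 = (-2*v) du + (-2*u) dv
Combining and collecting du, dv coefficients:
  coeff of du: -3*u*v^2 + 8*u*v - 4*u - 12*v^2 + 2*v - 4
  coeff of dv: -3*u^2*v + 6*u^2 - 12*u*v + 2*u + 18*v + 6
F^* omega = (-3*u*v^2 + 8*u*v - 4*u - 12*v^2 + 2*v - 4) du + (-3*u^2*v + 6*u^2 - 12*u*v + 2*u + 18*v + 6) dv.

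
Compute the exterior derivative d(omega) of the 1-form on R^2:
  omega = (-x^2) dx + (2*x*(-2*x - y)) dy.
d(omega) = (-8*x - 2*y) dx ∧ dy

For a 1-form omega = sum_i f_i dx_i, the exterior derivative is
  d(omega) = sum_{i < j} (∂f_j/∂x_i - ∂f_i/∂x_j) dx_i ∧ dx_j.
  coefficient of dx ∧ dy: ∂f_2/∂x - ∂f_1/∂y = ∂(2*x*(-2*x - y))/∂x - ∂(-x^2)/∂y = -8*x - 2*y
Assembling: d(omega) = (-8*x - 2*y) dx ∧ dy.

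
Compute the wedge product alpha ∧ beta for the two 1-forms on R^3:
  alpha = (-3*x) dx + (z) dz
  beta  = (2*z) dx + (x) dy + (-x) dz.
alpha ∧ beta = (-3*x^2) dx ∧ dy + (3*x^2 - 2*z^2) dx ∧ dz + (-x*z) dy ∧ dz

Distribute the wedge, using dx_i ∧ dx_j = -dx_j ∧ dx_i and dx_i ∧ dx_i = 0. For each pair (i, j) with i < j, the coefficient of dx_i ∧ dx_j in alpha ∧ beta is (alpha_i * beta_j - alpha_j * beta_i). Collecting: alpha ∧ beta = (-3*x^2) dx ∧ dy + (3*x^2 - 2*z^2) dx ∧ dz + (-x*z) dy ∧ dz.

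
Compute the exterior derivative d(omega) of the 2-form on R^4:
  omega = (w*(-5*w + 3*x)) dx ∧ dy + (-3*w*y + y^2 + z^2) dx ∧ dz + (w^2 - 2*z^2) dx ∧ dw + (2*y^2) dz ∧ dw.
d(omega) = (-10*w + 3*x) dx ∧ dy ∧ dw + (3*w - 2*y) dx ∧ dy ∧ dz + (-3*y + 4*z) dx ∧ dz ∧ dw + (4*y) dy ∧ dz ∧ dw

For a 2-form omega = sum_{i<j} g_{ij} dx_i ∧ dx_j, the exterior derivative is
  d(omega) = sum_{i<j} d(g_{ij}) ∧ dx_i ∧ dx_j = sum_{i<j, k} (∂g_{ij}/∂x_k) dx_k ∧ dx_i ∧ dx_j.
Expand each term, using dx_k ∧ dx_i ∧ dx_j = sgn(permutation) dx_{(a)} ∧ dx_{(b)} ∧ dx_{(c)} with (a < b < c) sorted:
  d(w*(-5*w + 3*x)) includes (∂/∂w)(w*(-5*w + 3*x)) dw = (-10*w + 3*x) dw, which multiplied by dx ∧ dy gives (-10*w + 3*x) dx ∧ dy ∧ dw
  d(-3*w*y + y^2 + z^2) includes (∂/∂y)(-3*w*y + y^2 + z^2) dy = (-3*w + 2*y) dy, which multiplied by dx ∧ dz gives (3*w - 2*y) dx ∧ dy ∧ dz
  d(-3*w*y + y^2 + z^2) includes (∂/∂w)(-3*w*y + y^2 + z^2) dw = (-3*y) dw, which multiplied by dx ∧ dz gives (-3*y) dx ∧ dz ∧ dw
  d(w^2 - 2*z^2) includes (∂/∂z)(w^2 - 2*z^2) dz = (-4*z) dz, which multiplied by dx ∧ dw gives (4*z) dx ∧ dz ∧ dw
  d(2*y^2) includes (∂/∂y)(2*y^2) dy = (4*y) dy, which multiplied by dz ∧ dw gives (4*y) dy ∧ dz ∧ dw
Collecting like 3-forms: d(omega) = (-10*w + 3*x) dx ∧ dy ∧ dw + (3*w - 2*y) dx ∧ dy ∧ dz + (-3*y + 4*z) dx ∧ dz ∧ dw + (4*y) dy ∧ dz ∧ dw.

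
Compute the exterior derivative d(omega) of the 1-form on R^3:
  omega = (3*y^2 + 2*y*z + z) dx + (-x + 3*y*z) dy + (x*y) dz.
d(omega) = (-6*y - 2*z - 1) dx ∧ dy + (-y - 1) dx ∧ dz + (x - 3*y) dy ∧ dz

For a 1-form omega = sum_i f_i dx_i, the exterior derivative is
  d(omega) = sum_{i < j} (∂f_j/∂x_i - ∂f_i/∂x_j) dx_i ∧ dx_j.
  coefficient of dx ∧ dy: ∂f_2/∂x - ∂f_1/∂y = ∂(-x + 3*y*z)/∂x - ∂(3*y^2 + 2*y*z + z)/∂y = -6*y - 2*z - 1
  coefficient of dx ∧ dz: ∂f_3/∂x - ∂f_1/∂z = ∂(x*y)/∂x - ∂(3*y^2 + 2*y*z + z)/∂z = -y - 1
  coefficient of dy ∧ dz: ∂f_3/∂y - ∂f_2/∂z = ∂(x*y)/∂y - ∂(-x + 3*y*z)/∂z = x - 3*y
Assembling: d(omega) = (-6*y - 2*z - 1) dx ∧ dy + (-y - 1) dx ∧ dz + (x - 3*y) dy ∧ dz.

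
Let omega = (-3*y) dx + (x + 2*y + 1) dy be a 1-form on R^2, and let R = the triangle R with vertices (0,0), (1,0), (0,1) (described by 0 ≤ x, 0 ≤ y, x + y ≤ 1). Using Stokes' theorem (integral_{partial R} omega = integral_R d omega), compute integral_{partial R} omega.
integral_(partial R) omega = 2

Stokes: integral_partial_R omega = integral_R d omega with d omega = (∂Q/∂x - ∂P/∂y) dx ∧ dy.
  ∂Q/∂x = 1
  ∂P/∂y = -3
  integrand = ∂Q/∂x - ∂P/∂y = 4.
Integrating over R: integral_0^1 integral_0^{1-x} (4) dy dx = 2.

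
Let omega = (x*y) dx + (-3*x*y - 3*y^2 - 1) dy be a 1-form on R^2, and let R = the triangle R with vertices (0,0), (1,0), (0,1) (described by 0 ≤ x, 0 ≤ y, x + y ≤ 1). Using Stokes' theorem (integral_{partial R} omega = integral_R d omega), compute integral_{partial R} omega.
integral_(partial R) omega = -2/3

Stokes: integral_partial_R omega = integral_R d omega with d omega = (∂Q/∂x - ∂P/∂y) dx ∧ dy.
  ∂Q/∂x = -3*y
  ∂P/∂y = x
  integrand = ∂Q/∂x - ∂P/∂y = -x - 3*y.
Integrating over R: integral_0^1 integral_0^{1-x} (-x - 3*y) dy dx = -2/3.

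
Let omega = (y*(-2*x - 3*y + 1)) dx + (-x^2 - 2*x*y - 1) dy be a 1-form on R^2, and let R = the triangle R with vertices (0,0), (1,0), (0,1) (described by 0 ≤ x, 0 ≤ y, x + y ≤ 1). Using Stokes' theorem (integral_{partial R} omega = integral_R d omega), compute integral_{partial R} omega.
integral_(partial R) omega = 1/6

Stokes: integral_partial_R omega = integral_R d omega with d omega = (∂Q/∂x - ∂P/∂y) dx ∧ dy.
  ∂Q/∂x = -2*x - 2*y
  ∂P/∂y = -2*x - 6*y + 1
  integrand = ∂Q/∂x - ∂P/∂y = 4*y - 1.
Integrating over R: integral_0^1 integral_0^{1-x} (4*y - 1) dy dx = 1/6.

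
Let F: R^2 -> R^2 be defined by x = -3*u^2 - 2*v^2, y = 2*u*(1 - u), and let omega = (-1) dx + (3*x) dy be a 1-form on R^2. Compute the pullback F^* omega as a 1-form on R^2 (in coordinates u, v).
F^* omega = (36*u^3 - 18*u^2 + 24*u*v^2 + 6*u - 12*v^2) du + (4*v) dv

Using F^*(f dg) = (f ∘ F) d(g ∘ F), substitute each coordinate x_i by F_i(u, v) in f_i, and replace dx_i by d F_i = (∂F_i/∂u) du + (∂F_i/∂v) dv.
  For the x component: f_1(F) = -1; d F_1 = (-6*u) du + (-4*v) dv
  For the y component: f_2(F) = -9*u^2 - 6*v^2; d F_2 = (2 - 4*u) du + (0) dv
Combining and collecting du, dv coefficients:
  coeff of du: 36*u^3 - 18*u^2 + 24*u*v^2 + 6*u - 12*v^2
  coeff of dv: 4*v
F^* omega = (36*u^3 - 18*u^2 + 24*u*v^2 + 6*u - 12*v^2) du + (4*v) dv.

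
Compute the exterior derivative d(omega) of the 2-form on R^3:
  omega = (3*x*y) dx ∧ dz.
d(omega) = (-3*x) dx ∧ dy ∧ dz

For a 2-form omega = sum_{i<j} g_{ij} dx_i ∧ dx_j, the exterior derivative is
  d(omega) = sum_{i<j} d(g_{ij}) ∧ dx_i ∧ dx_j = sum_{i<j, k} (∂g_{ij}/∂x_k) dx_k ∧ dx_i ∧ dx_j.
Expand each term, using dx_k ∧ dx_i ∧ dx_j = sgn(permutation) dx_{(a)} ∧ dx_{(b)} ∧ dx_{(c)} with (a < b < c) sorted:
  d(3*x*y) includes (∂/∂y)(3*x*y) dy = (3*x) dy, which multiplied by dx ∧ dz gives (-3*x) dx ∧ dy ∧ dz
Collecting like 3-forms: d(omega) = (-3*x) dx ∧ dy ∧ dz.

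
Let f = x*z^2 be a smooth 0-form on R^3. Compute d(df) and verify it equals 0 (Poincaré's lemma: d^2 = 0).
d(df) = 0

Step 1: df = sum_i (∂f/∂x_i) dx_i = (z^2) dx + (0) dy + (2*x*z) dz.
Step 2: Apply d again. Using the 1-form formula, the coefficient of dx ∧ dy in d(df) is ∂^2 f/∂x ∂y - ∂^2 f/∂y ∂x = (0) - (0) = 0 (equality of mixed partials for smooth f).
Similarly for dx ∧ dz and dy ∧ dz — all coefficients vanish. So d(df) = 0.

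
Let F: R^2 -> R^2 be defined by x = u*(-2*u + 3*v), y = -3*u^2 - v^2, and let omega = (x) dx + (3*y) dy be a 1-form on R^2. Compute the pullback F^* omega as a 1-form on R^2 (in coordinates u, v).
F^* omega = (u*(62*u^2 - 18*u*v + 27*v^2)) du + (-6*u^3 + 27*u^2*v + 6*v^3) dv

Using F^*(f dg) = (f ∘ F) d(g ∘ F), substitute each coordinate x_i by F_i(u, v) in f_i, and replace dx_i by d F_i = (∂F_i/∂u) du + (∂F_i/∂v) dv.
  For the x component: f_1(F) = u*(-2*u + 3*v); d F_1 = (-4*u + 3*v) du + (3*u) dv
  For the y component: f_2(F) = -9*u^2 - 3*v^2; d F_2 = (-6*u) du + (-2*v) dv
Combining and collecting du, dv coefficients:
  coeff of du: u*(62*u^2 - 18*u*v + 27*v^2)
  coeff of dv: -6*u^3 + 27*u^2*v + 6*v^3
F^* omega = (u*(62*u^2 - 18*u*v + 27*v^2)) du + (-6*u^3 + 27*u^2*v + 6*v^3) dv.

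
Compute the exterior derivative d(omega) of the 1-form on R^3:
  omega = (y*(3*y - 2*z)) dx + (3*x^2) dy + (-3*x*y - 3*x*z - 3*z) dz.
d(omega) = (6*x - 6*y + 2*z) dx ∧ dy + (-y - 3*z) dx ∧ dz + (-3*x) dy ∧ dz

For a 1-form omega = sum_i f_i dx_i, the exterior derivative is
  d(omega) = sum_{i < j} (∂f_j/∂x_i - ∂f_i/∂x_j) dx_i ∧ dx_j.
  coefficient of dx ∧ dy: ∂f_2/∂x - ∂f_1/∂y = ∂(3*x^2)/∂x - ∂(y*(3*y - 2*z))/∂y = 6*x - 6*y + 2*z
  coefficient of dx ∧ dz: ∂f_3/∂x - ∂f_1/∂z = ∂(-3*x*y - 3*x*z - 3*z)/∂x - ∂(y*(3*y - 2*z))/∂z = -y - 3*z
  coefficient of dy ∧ dz: ∂f_3/∂y - ∂f_2/∂z = ∂(-3*x*y - 3*x*z - 3*z)/∂y - ∂(3*x^2)/∂z = -3*x
Assembling: d(omega) = (6*x - 6*y + 2*z) dx ∧ dy + (-y - 3*z) dx ∧ dz + (-3*x) dy ∧ dz.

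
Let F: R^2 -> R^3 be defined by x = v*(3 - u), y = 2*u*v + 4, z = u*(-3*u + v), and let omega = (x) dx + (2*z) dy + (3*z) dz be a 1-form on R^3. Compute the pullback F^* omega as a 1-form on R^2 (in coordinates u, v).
F^* omega = (54*u^3 - 39*u^2*v + 8*u*v^2 - 3*v^2) du + (-21*u^3 + 8*u^2*v - 6*u*v + 9*v) dv

Using F^*(f dg) = (f ∘ F) d(g ∘ F), substitute each coordinate x_i by F_i(u, v) in f_i, and replace dx_i by d F_i = (∂F_i/∂u) du + (∂F_i/∂v) dv.
  For the x component: f_1(F) = v*(3 - u); d F_1 = (-v) du + (3 - u) dv
  For the y component: f_2(F) = 2*u*(-3*u + v); d F_2 = (2*v) du + (2*u) dv
  For the z component: f_3(F) = 3*u*(-3*u + v); d F_3 = (-6*u + v) du + (u) dv
Combining and collecting du, dv coefficients:
  coeff of du: 54*u^3 - 39*u^2*v + 8*u*v^2 - 3*v^2
  coeff of dv: -21*u^3 + 8*u^2*v - 6*u*v + 9*v
F^* omega = (54*u^3 - 39*u^2*v + 8*u*v^2 - 3*v^2) du + (-21*u^3 + 8*u^2*v - 6*u*v + 9*v) dv.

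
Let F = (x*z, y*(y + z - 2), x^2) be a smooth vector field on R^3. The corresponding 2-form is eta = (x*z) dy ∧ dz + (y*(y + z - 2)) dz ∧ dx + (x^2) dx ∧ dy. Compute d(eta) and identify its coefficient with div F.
d(eta) = (2*y + 2*z - 2) dx ∧ dy ∧ dz; div F = 2*y + 2*z - 2

For a 2-form in R^3 of the form above, applying d gives a 3-form with coefficient ∂P/∂x + ∂Q/∂y + ∂R/∂z:
  ∂P/∂x = z
  ∂Q/∂y = 2*y + z - 2
  ∂R/∂z = 0
Sum = 2*y + 2*z - 2, which is exactly div F.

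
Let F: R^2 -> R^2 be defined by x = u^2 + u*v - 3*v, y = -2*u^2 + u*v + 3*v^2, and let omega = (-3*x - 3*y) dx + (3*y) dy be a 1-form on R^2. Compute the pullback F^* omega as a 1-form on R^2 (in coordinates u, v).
F^* omega = (30*u^3 - 27*u^2*v - 57*u*v^2 + 18*u*v + 9*v^2) du + (-3*u^3 - 39*u^2*v - 9*u^2 + 18*u*v^2 + 27*u*v + 54*v^3 + 27*v^2 - 27*v) dv

Using F^*(f dg) = (f ∘ F) d(g ∘ F), substitute each coordinate x_i by F_i(u, v) in f_i, and replace dx_i by d F_i = (∂F_i/∂u) du + (∂F_i/∂v) dv.
  For the x component: f_1(F) = 3*u^2 - 6*u*v - 9*v^2 + 9*v; d F_1 = (2*u + v) du + (u - 3) dv
  For the y component: f_2(F) = -6*u^2 + 3*u*v + 9*v^2; d F_2 = (-4*u + v) du + (u + 6*v) dv
Combining and collecting du, dv coefficients:
  coeff of du: 30*u^3 - 27*u^2*v - 57*u*v^2 + 18*u*v + 9*v^2
  coeff of dv: -3*u^3 - 39*u^2*v - 9*u^2 + 18*u*v^2 + 27*u*v + 54*v^3 + 27*v^2 - 27*v
F^* omega = (30*u^3 - 27*u^2*v - 57*u*v^2 + 18*u*v + 9*v^2) du + (-3*u^3 - 39*u^2*v - 9*u^2 + 18*u*v^2 + 27*u*v + 54*v^3 + 27*v^2 - 27*v) dv.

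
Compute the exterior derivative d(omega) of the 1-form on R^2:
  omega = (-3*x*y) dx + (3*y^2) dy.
d(omega) = (3*x) dx ∧ dy

For a 1-form omega = sum_i f_i dx_i, the exterior derivative is
  d(omega) = sum_{i < j} (∂f_j/∂x_i - ∂f_i/∂x_j) dx_i ∧ dx_j.
  coefficient of dx ∧ dy: ∂f_2/∂x - ∂f_1/∂y = ∂(3*y^2)/∂x - ∂(-3*x*y)/∂y = 3*x
Assembling: d(omega) = (3*x) dx ∧ dy.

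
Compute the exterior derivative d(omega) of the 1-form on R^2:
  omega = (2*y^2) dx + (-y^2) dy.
d(omega) = (-4*y) dx ∧ dy

For a 1-form omega = sum_i f_i dx_i, the exterior derivative is
  d(omega) = sum_{i < j} (∂f_j/∂x_i - ∂f_i/∂x_j) dx_i ∧ dx_j.
  coefficient of dx ∧ dy: ∂f_2/∂x - ∂f_1/∂y = ∂(-y^2)/∂x - ∂(2*y^2)/∂y = -4*y
Assembling: d(omega) = (-4*y) dx ∧ dy.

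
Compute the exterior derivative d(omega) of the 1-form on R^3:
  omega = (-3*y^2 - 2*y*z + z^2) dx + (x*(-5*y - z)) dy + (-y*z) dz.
d(omega) = (y + z) dx ∧ dy + (2*y - 2*z) dx ∧ dz + (x - z) dy ∧ dz

For a 1-form omega = sum_i f_i dx_i, the exterior derivative is
  d(omega) = sum_{i < j} (∂f_j/∂x_i - ∂f_i/∂x_j) dx_i ∧ dx_j.
  coefficient of dx ∧ dy: ∂f_2/∂x - ∂f_1/∂y = ∂(x*(-5*y - z))/∂x - ∂(-3*y^2 - 2*y*z + z^2)/∂y = y + z
  coefficient of dx ∧ dz: ∂f_3/∂x - ∂f_1/∂z = ∂(-y*z)/∂x - ∂(-3*y^2 - 2*y*z + z^2)/∂z = 2*y - 2*z
  coefficient of dy ∧ dz: ∂f_3/∂y - ∂f_2/∂z = ∂(-y*z)/∂y - ∂(x*(-5*y - z))/∂z = x - z
Assembling: d(omega) = (y + z) dx ∧ dy + (2*y - 2*z) dx ∧ dz + (x - z) dy ∧ dz.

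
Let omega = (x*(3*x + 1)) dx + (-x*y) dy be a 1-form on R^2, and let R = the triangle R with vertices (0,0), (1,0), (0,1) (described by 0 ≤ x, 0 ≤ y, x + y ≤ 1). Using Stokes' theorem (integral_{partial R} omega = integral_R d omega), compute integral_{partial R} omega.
integral_(partial R) omega = -1/6

Stokes: integral_partial_R omega = integral_R d omega with d omega = (∂Q/∂x - ∂P/∂y) dx ∧ dy.
  ∂Q/∂x = -y
  ∂P/∂y = 0
  integrand = ∂Q/∂x - ∂P/∂y = -y.
Integrating over R: integral_0^1 integral_0^{1-x} (-y) dy dx = -1/6.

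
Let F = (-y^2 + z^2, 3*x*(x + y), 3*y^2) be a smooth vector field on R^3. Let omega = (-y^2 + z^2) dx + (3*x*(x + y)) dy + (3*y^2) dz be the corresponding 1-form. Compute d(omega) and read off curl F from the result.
d(omega) = (6*y) dy ∧ dz + (2*z) dz ∧ dx + (6*x + 5*y) dx ∧ dy; curl F = (6*y, 2*z, 6*x + 5*y)

d omega = sum_{i<j} (∂f_j/∂x_i - ∂f_i/∂x_j) dx_i ∧ dx_j. Under the identification (dy ∧ dz, dz ∧ dx, dx ∧ dy) ↔ (e_x, e_y, e_z), the coefficients are exactly the components of curl F. Compute:
  ∂R/∂y - ∂Q/∂z = (6*y) - (0) = 6*y
  ∂P/∂z - ∂R/∂x = (2*z) - (0) = 2*z
  ∂Q/∂x - ∂P/∂y = (6*x + 3*y) - (-2*y) = 6*x + 5*y.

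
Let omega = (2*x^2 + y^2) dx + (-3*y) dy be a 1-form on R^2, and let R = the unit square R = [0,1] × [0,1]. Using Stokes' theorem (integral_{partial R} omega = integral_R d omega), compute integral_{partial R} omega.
integral_(partial R) omega = -1

Stokes: integral_partial_R omega = integral_R d omega with d omega = (∂Q/∂x - ∂P/∂y) dx ∧ dy.
  ∂Q/∂x = 0
  ∂P/∂y = 2*y
  integrand = ∂Q/∂x - ∂P/∂y = -2*y.
Integrating over R: integral_0^1 integral_0^1 (-2*y) dx dy = -1.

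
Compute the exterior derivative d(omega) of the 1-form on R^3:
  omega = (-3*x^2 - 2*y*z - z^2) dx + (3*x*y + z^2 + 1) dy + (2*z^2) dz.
d(omega) = (3*y + 2*z) dx ∧ dy + (2*y + 2*z) dx ∧ dz + (-2*z) dy ∧ dz

For a 1-form omega = sum_i f_i dx_i, the exterior derivative is
  d(omega) = sum_{i < j} (∂f_j/∂x_i - ∂f_i/∂x_j) dx_i ∧ dx_j.
  coefficient of dx ∧ dy: ∂f_2/∂x - ∂f_1/∂y = ∂(3*x*y + z^2 + 1)/∂x - ∂(-3*x^2 - 2*y*z - z^2)/∂y = 3*y + 2*z
  coefficient of dx ∧ dz: ∂f_3/∂x - ∂f_1/∂z = ∂(2*z^2)/∂x - ∂(-3*x^2 - 2*y*z - z^2)/∂z = 2*y + 2*z
  coefficient of dy ∧ dz: ∂f_3/∂y - ∂f_2/∂z = ∂(2*z^2)/∂y - ∂(3*x*y + z^2 + 1)/∂z = -2*z
Assembling: d(omega) = (3*y + 2*z) dx ∧ dy + (2*y + 2*z) dx ∧ dz + (-2*z) dy ∧ dz.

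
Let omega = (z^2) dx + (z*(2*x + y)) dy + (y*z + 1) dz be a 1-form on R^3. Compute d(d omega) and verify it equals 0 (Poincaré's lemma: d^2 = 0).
d(d omega) = 0

Step 1: d omega = sum_{i<j} (∂f_j/∂x_i - ∂f_i/∂x_j) dx_i ∧ dx_j:
  coeff of dx ∧ dy: 2*z
  coeff of dx ∧ dz: -2*z
  coeff of dy ∧ dz: -2*x - y + z
Step 2: Apply d again to each 2-form coefficient. The only possible 3-form in R^3 is dx ∧ dy ∧ dz, with coefficient
  ∂(coeff of dy∧dz)/∂x - ∂(coeff of dx∧dz)/∂y + ∂(coeff of dx∧dy)/∂z
  = ∂/∂x (-2*x - y + z) - ∂/∂y (-2*z) + ∂/∂z (2*z).
Each of these terms simplifies to sums of mixed partials that cancel in pairs. The result is 0 (by equality of mixed partials for smooth functions — Schwarz / Clairaut).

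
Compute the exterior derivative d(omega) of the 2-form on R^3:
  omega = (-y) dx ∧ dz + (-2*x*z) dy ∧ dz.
d(omega) = (1 - 2*z) dx ∧ dy ∧ dz

For a 2-form omega = sum_{i<j} g_{ij} dx_i ∧ dx_j, the exterior derivative is
  d(omega) = sum_{i<j} d(g_{ij}) ∧ dx_i ∧ dx_j = sum_{i<j, k} (∂g_{ij}/∂x_k) dx_k ∧ dx_i ∧ dx_j.
Expand each term, using dx_k ∧ dx_i ∧ dx_j = sgn(permutation) dx_{(a)} ∧ dx_{(b)} ∧ dx_{(c)} with (a < b < c) sorted:
  d(-y) includes (∂/∂y)(-y) dy = (-1) dy, which multiplied by dx ∧ dz gives (1) dx ∧ dy ∧ dz
  d(-2*x*z) includes (∂/∂x)(-2*x*z) dx = (-2*z) dx, which multiplied by dy ∧ dz gives (-2*z) dx ∧ dy ∧ dz
Collecting like 3-forms: d(omega) = (1 - 2*z) dx ∧ dy ∧ dz.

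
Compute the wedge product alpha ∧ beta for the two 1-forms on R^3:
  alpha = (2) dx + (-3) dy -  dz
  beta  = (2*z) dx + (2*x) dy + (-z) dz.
alpha ∧ beta = (4*x + 6*z) dx ∧ dy + (2*x + 3*z) dy ∧ dz

Distribute the wedge, using dx_i ∧ dx_j = -dx_j ∧ dx_i and dx_i ∧ dx_i = 0. For each pair (i, j) with i < j, the coefficient of dx_i ∧ dx_j in alpha ∧ beta is (alpha_i * beta_j - alpha_j * beta_i). Collecting: alpha ∧ beta = (4*x + 6*z) dx ∧ dy + (2*x + 3*z) dy ∧ dz.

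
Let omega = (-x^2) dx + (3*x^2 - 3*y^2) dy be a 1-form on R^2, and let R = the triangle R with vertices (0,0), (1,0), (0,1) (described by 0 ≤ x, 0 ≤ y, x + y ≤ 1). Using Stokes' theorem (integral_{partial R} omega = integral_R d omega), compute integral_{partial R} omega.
integral_(partial R) omega = 1

Stokes: integral_partial_R omega = integral_R d omega with d omega = (∂Q/∂x - ∂P/∂y) dx ∧ dy.
  ∂Q/∂x = 6*x
  ∂P/∂y = 0
  integrand = ∂Q/∂x - ∂P/∂y = 6*x.
Integrating over R: integral_0^1 integral_0^{1-x} (6*x) dy dx = 1.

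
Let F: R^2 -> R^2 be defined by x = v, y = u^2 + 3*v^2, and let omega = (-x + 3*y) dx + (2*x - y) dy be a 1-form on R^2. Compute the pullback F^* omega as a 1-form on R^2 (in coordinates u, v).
F^* omega = (2*u*(-u^2 - 3*v^2 + 2*v)) du + (-6*u^2*v + 3*u^2 - 18*v^3 + 21*v^2 - v) dv

Using F^*(f dg) = (f ∘ F) d(g ∘ F), substitute each coordinate x_i by F_i(u, v) in f_i, and replace dx_i by d F_i = (∂F_i/∂u) du + (∂F_i/∂v) dv.
  For the x component: f_1(F) = 3*u^2 + 9*v^2 - v; d F_1 = (0) du + (1) dv
  For the y component: f_2(F) = -u^2 - 3*v^2 + 2*v; d F_2 = (2*u) du + (6*v) dv
Combining and collecting du, dv coefficients:
  coeff of du: 2*u*(-u^2 - 3*v^2 + 2*v)
  coeff of dv: -6*u^2*v + 3*u^2 - 18*v^3 + 21*v^2 - v
F^* omega = (2*u*(-u^2 - 3*v^2 + 2*v)) du + (-6*u^2*v + 3*u^2 - 18*v^3 + 21*v^2 - v) dv.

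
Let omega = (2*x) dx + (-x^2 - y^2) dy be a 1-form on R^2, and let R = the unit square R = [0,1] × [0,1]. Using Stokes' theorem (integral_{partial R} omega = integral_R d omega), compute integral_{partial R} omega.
integral_(partial R) omega = -1

Stokes: integral_partial_R omega = integral_R d omega with d omega = (∂Q/∂x - ∂P/∂y) dx ∧ dy.
  ∂Q/∂x = -2*x
  ∂P/∂y = 0
  integrand = ∂Q/∂x - ∂P/∂y = -2*x.
Integrating over R: integral_0^1 integral_0^1 (-2*x) dx dy = -1.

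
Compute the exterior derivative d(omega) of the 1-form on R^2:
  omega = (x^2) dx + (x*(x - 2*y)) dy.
d(omega) = (2*x - 2*y) dx ∧ dy

For a 1-form omega = sum_i f_i dx_i, the exterior derivative is
  d(omega) = sum_{i < j} (∂f_j/∂x_i - ∂f_i/∂x_j) dx_i ∧ dx_j.
  coefficient of dx ∧ dy: ∂f_2/∂x - ∂f_1/∂y = ∂(x*(x - 2*y))/∂x - ∂(x^2)/∂y = 2*x - 2*y
Assembling: d(omega) = (2*x - 2*y) dx ∧ dy.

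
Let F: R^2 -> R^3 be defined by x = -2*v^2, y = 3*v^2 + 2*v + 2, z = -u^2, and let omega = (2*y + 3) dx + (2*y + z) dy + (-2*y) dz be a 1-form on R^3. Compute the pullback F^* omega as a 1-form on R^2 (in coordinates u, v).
F^* omega = (4*u*(3*v^2 + 2*v + 2)) du + (-6*u^2*v - 2*u^2 + 12*v^3 + 20*v^2 + 4*v + 8) dv

Using F^*(f dg) = (f ∘ F) d(g ∘ F), substitute each coordinate x_i by F_i(u, v) in f_i, and replace dx_i by d F_i = (∂F_i/∂u) du + (∂F_i/∂v) dv.
  For the x component: f_1(F) = 6*v^2 + 4*v + 7; d F_1 = (0) du + (-4*v) dv
  For the y component: f_2(F) = -u^2 + 6*v^2 + 4*v + 4; d F_2 = (0) du + (6*v + 2) dv
  For the z component: f_3(F) = -6*v^2 - 4*v - 4; d F_3 = (-2*u) du + (0) dv
Combining and collecting du, dv coefficients:
  coeff of du: 4*u*(3*v^2 + 2*v + 2)
  coeff of dv: -6*u^2*v - 2*u^2 + 12*v^3 + 20*v^2 + 4*v + 8
F^* omega = (4*u*(3*v^2 + 2*v + 2)) du + (-6*u^2*v - 2*u^2 + 12*v^3 + 20*v^2 + 4*v + 8) dv.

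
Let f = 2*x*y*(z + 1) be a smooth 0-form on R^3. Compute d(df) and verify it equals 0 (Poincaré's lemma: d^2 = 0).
d(df) = 0

Step 1: df = sum_i (∂f/∂x_i) dx_i = (2*y*(z + 1)) dx + (2*x*(z + 1)) dy + (2*x*y) dz.
Step 2: Apply d again. Using the 1-form formula, the coefficient of dx ∧ dy in d(df) is ∂^2 f/∂x ∂y - ∂^2 f/∂y ∂x = (2*z + 2) - (2*z + 2) = 0 (equality of mixed partials for smooth f).
Similarly for dx ∧ dz and dy ∧ dz — all coefficients vanish. So d(df) = 0.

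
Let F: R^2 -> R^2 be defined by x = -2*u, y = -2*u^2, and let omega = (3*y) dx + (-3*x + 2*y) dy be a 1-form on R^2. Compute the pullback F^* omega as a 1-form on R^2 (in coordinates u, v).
F^* omega = (u^2*(16*u - 12)) du

Using F^*(f dg) = (f ∘ F) d(g ∘ F), substitute each coordinate x_i by F_i(u, v) in f_i, and replace dx_i by d F_i = (∂F_i/∂u) du + (∂F_i/∂v) dv.
  For the x component: f_1(F) = -6*u^2; d F_1 = (-2) du + (0) dv
  For the y component: f_2(F) = 2*u*(3 - 2*u); d F_2 = (-4*u) du + (0) dv
Combining and collecting du, dv coefficients:
  coeff of du: u^2*(16*u - 12)
  coeff of dv: 0
F^* omega = (u^2*(16*u - 12)) du.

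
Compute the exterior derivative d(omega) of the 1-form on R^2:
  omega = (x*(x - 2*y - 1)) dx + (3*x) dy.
d(omega) = (2*x + 3) dx ∧ dy

For a 1-form omega = sum_i f_i dx_i, the exterior derivative is
  d(omega) = sum_{i < j} (∂f_j/∂x_i - ∂f_i/∂x_j) dx_i ∧ dx_j.
  coefficient of dx ∧ dy: ∂f_2/∂x - ∂f_1/∂y = ∂(3*x)/∂x - ∂(x*(x - 2*y - 1))/∂y = 2*x + 3
Assembling: d(omega) = (2*x + 3) dx ∧ dy.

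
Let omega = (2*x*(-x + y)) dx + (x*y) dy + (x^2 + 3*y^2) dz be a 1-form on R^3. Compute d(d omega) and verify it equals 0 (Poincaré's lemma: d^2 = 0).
d(d omega) = 0

Step 1: d omega = sum_{i<j} (∂f_j/∂x_i - ∂f_i/∂x_j) dx_i ∧ dx_j:
  coeff of dx ∧ dy: -2*x + y
  coeff of dx ∧ dz: 2*x
  coeff of dy ∧ dz: 6*y
Step 2: Apply d again to each 2-form coefficient. The only possible 3-form in R^3 is dx ∧ dy ∧ dz, with coefficient
  ∂(coeff of dy∧dz)/∂x - ∂(coeff of dx∧dz)/∂y + ∂(coeff of dx∧dy)/∂z
  = ∂/∂x (6*y) - ∂/∂y (2*x) + ∂/∂z (-2*x + y).
Each of these terms simplifies to sums of mixed partials that cancel in pairs. The result is 0 (by equality of mixed partials for smooth functions — Schwarz / Clairaut).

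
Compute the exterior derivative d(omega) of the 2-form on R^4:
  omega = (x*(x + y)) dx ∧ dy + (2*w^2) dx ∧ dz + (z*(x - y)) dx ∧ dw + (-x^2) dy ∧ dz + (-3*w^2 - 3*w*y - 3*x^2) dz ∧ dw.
d(omega) = (4*w - 7*x + y) dx ∧ dz ∧ dw + (z) dx ∧ dy ∧ dw + (-2*x) dx ∧ dy ∧ dz + (-3*w) dy ∧ dz ∧ dw

For a 2-form omega = sum_{i<j} g_{ij} dx_i ∧ dx_j, the exterior derivative is
  d(omega) = sum_{i<j} d(g_{ij}) ∧ dx_i ∧ dx_j = sum_{i<j, k} (∂g_{ij}/∂x_k) dx_k ∧ dx_i ∧ dx_j.
Expand each term, using dx_k ∧ dx_i ∧ dx_j = sgn(permutation) dx_{(a)} ∧ dx_{(b)} ∧ dx_{(c)} with (a < b < c) sorted:
  d(2*w^2) includes (∂/∂w)(2*w^2) dw = (4*w) dw, which multiplied by dx ∧ dz gives (4*w) dx ∧ dz ∧ dw
  d(z*(x - y)) includes (∂/∂y)(z*(x - y)) dy = (-z) dy, which multiplied by dx ∧ dw gives (z) dx ∧ dy ∧ dw
  d(z*(x - y)) includes (∂/∂z)(z*(x - y)) dz = (x - y) dz, which multiplied by dx ∧ dw gives (-x + y) dx ∧ dz ∧ dw
  d(-x^2) includes (∂/∂x)(-x^2) dx = (-2*x) dx, which multiplied by dy ∧ dz gives (-2*x) dx ∧ dy ∧ dz
  d(-3*w^2 - 3*w*y - 3*x^2) includes (∂/∂x)(-3*w^2 - 3*w*y - 3*x^2) dx = (-6*x) dx, which multiplied by dz ∧ dw gives (-6*x) dx ∧ dz ∧ dw
  d(-3*w^2 - 3*w*y - 3*x^2) includes (∂/∂y)(-3*w^2 - 3*w*y - 3*x^2) dy = (-3*w) dy, which multiplied by dz ∧ dw gives (-3*w) dy ∧ dz ∧ dw
Collecting like 3-forms: d(omega) = (4*w - 7*x + y) dx ∧ dz ∧ dw + (z) dx ∧ dy ∧ dw + (-2*x) dx ∧ dy ∧ dz + (-3*w) dy ∧ dz ∧ dw.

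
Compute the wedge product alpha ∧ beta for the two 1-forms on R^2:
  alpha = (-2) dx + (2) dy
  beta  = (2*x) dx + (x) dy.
alpha ∧ beta = (-6*x) dx ∧ dy

Distribute the wedge, using dx_i ∧ dx_j = -dx_j ∧ dx_i and dx_i ∧ dx_i = 0. For each pair (i, j) with i < j, the coefficient of dx_i ∧ dx_j in alpha ∧ beta is (alpha_i * beta_j - alpha_j * beta_i). Collecting: alpha ∧ beta = (-6*x) dx ∧ dy.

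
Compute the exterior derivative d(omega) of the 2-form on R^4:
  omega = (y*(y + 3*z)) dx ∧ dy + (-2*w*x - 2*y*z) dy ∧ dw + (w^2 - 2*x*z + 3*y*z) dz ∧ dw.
d(omega) = (3*y) dx ∧ dy ∧ dz + (-2*w) dx ∧ dy ∧ dw + (2*y + 3*z) dy ∧ dz ∧ dw + (-2*z) dx ∧ dz ∧ dw

For a 2-form omega = sum_{i<j} g_{ij} dx_i ∧ dx_j, the exterior derivative is
  d(omega) = sum_{i<j} d(g_{ij}) ∧ dx_i ∧ dx_j = sum_{i<j, k} (∂g_{ij}/∂x_k) dx_k ∧ dx_i ∧ dx_j.
Expand each term, using dx_k ∧ dx_i ∧ dx_j = sgn(permutation) dx_{(a)} ∧ dx_{(b)} ∧ dx_{(c)} with (a < b < c) sorted:
  d(y*(y + 3*z)) includes (∂/∂z)(y*(y + 3*z)) dz = (3*y) dz, which multiplied by dx ∧ dy gives (3*y) dx ∧ dy ∧ dz
  d(-2*w*x - 2*y*z) includes (∂/∂x)(-2*w*x - 2*y*z) dx = (-2*w) dx, which multiplied by dy ∧ dw gives (-2*w) dx ∧ dy ∧ dw
  d(-2*w*x - 2*y*z) includes (∂/∂z)(-2*w*x - 2*y*z) dz = (-2*y) dz, which multiplied by dy ∧ dw gives (2*y) dy ∧ dz ∧ dw
  d(w^2 - 2*x*z + 3*y*z) includes (∂/∂x)(w^2 - 2*x*z + 3*y*z) dx = (-2*z) dx, which multiplied by dz ∧ dw gives (-2*z) dx ∧ dz ∧ dw
  d(w^2 - 2*x*z + 3*y*z) includes (∂/∂y)(w^2 - 2*x*z + 3*y*z) dy = (3*z) dy, which multiplied by dz ∧ dw gives (3*z) dy ∧ dz ∧ dw
Collecting like 3-forms: d(omega) = (3*y) dx ∧ dy ∧ dz + (-2*w) dx ∧ dy ∧ dw + (2*y + 3*z) dy ∧ dz ∧ dw + (-2*z) dx ∧ dz ∧ dw.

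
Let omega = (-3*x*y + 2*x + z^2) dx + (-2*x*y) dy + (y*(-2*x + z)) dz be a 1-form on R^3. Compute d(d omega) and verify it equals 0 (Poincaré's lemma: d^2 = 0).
d(d omega) = 0

Step 1: d omega = sum_{i<j} (∂f_j/∂x_i - ∂f_i/∂x_j) dx_i ∧ dx_j:
  coeff of dx ∧ dy: 3*x - 2*y
  coeff of dx ∧ dz: -2*y - 2*z
  coeff of dy ∧ dz: -2*x + z
Step 2: Apply d again to each 2-form coefficient. The only possible 3-form in R^3 is dx ∧ dy ∧ dz, with coefficient
  ∂(coeff of dy∧dz)/∂x - ∂(coeff of dx∧dz)/∂y + ∂(coeff of dx∧dy)/∂z
  = ∂/∂x (-2*x + z) - ∂/∂y (-2*y - 2*z) + ∂/∂z (3*x - 2*y).
Each of these terms simplifies to sums of mixed partials that cancel in pairs. The result is 0 (by equality of mixed partials for smooth functions — Schwarz / Clairaut).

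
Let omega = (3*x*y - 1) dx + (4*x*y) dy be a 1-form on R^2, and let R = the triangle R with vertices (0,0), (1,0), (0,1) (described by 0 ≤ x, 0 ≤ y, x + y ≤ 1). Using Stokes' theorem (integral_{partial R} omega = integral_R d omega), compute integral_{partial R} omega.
integral_(partial R) omega = 1/6

Stokes: integral_partial_R omega = integral_R d omega with d omega = (∂Q/∂x - ∂P/∂y) dx ∧ dy.
  ∂Q/∂x = 4*y
  ∂P/∂y = 3*x
  integrand = ∂Q/∂x - ∂P/∂y = -3*x + 4*y.
Integrating over R: integral_0^1 integral_0^{1-x} (-3*x + 4*y) dy dx = 1/6.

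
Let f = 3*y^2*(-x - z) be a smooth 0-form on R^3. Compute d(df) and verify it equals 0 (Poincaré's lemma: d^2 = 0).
d(df) = 0

Step 1: df = sum_i (∂f/∂x_i) dx_i = (-3*y^2) dx + (6*y*(-x - z)) dy + (-3*y^2) dz.
Step 2: Apply d again. Using the 1-form formula, the coefficient of dx ∧ dy in d(df) is ∂^2 f/∂x ∂y - ∂^2 f/∂y ∂x = (-6*y) - (-6*y) = 0 (equality of mixed partials for smooth f).
Similarly for dx ∧ dz and dy ∧ dz — all coefficients vanish. So d(df) = 0.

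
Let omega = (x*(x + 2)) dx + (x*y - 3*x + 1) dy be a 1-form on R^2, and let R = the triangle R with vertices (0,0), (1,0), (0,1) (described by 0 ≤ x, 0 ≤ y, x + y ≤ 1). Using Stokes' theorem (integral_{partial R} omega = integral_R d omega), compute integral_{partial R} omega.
integral_(partial R) omega = -4/3

Stokes: integral_partial_R omega = integral_R d omega with d omega = (∂Q/∂x - ∂P/∂y) dx ∧ dy.
  ∂Q/∂x = y - 3
  ∂P/∂y = 0
  integrand = ∂Q/∂x - ∂P/∂y = y - 3.
Integrating over R: integral_0^1 integral_0^{1-x} (y - 3) dy dx = -4/3.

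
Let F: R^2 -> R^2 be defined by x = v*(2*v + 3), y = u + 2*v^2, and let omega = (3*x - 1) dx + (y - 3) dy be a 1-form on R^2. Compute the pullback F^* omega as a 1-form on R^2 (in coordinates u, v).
F^* omega = (u + 2*v^2 - 3) du + (4*u*v + 32*v^3 + 54*v^2 + 11*v - 3) dv

Using F^*(f dg) = (f ∘ F) d(g ∘ F), substitute each coordinate x_i by F_i(u, v) in f_i, and replace dx_i by d F_i = (∂F_i/∂u) du + (∂F_i/∂v) dv.
  For the x component: f_1(F) = 6*v^2 + 9*v - 1; d F_1 = (0) du + (4*v + 3) dv
  For the y component: f_2(F) = u + 2*v^2 - 3; d F_2 = (1) du + (4*v) dv
Combining and collecting du, dv coefficients:
  coeff of du: u + 2*v^2 - 3
  coeff of dv: 4*u*v + 32*v^3 + 54*v^2 + 11*v - 3
F^* omega = (u + 2*v^2 - 3) du + (4*u*v + 32*v^3 + 54*v^2 + 11*v - 3) dv.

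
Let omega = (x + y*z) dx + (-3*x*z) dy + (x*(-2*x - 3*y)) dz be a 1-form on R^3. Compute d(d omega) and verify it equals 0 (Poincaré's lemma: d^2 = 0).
d(d omega) = 0

Step 1: d omega = sum_{i<j} (∂f_j/∂x_i - ∂f_i/∂x_j) dx_i ∧ dx_j:
  coeff of dx ∧ dy: -4*z
  coeff of dx ∧ dz: -4*x - 4*y
  coeff of dy ∧ dz: 0
Step 2: Apply d again to each 2-form coefficient. The only possible 3-form in R^3 is dx ∧ dy ∧ dz, with coefficient
  ∂(coeff of dy∧dz)/∂x - ∂(coeff of dx∧dz)/∂y + ∂(coeff of dx∧dy)/∂z
  = ∂/∂x (0) - ∂/∂y (-4*x - 4*y) + ∂/∂z (-4*z).
Each of these terms simplifies to sums of mixed partials that cancel in pairs. The result is 0 (by equality of mixed partials for smooth functions — Schwarz / Clairaut).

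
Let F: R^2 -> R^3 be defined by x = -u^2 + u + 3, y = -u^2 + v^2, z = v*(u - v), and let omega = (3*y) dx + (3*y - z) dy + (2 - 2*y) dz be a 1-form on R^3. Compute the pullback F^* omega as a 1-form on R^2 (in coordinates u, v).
F^* omega = (12*u^3 + 4*u^2*v - 3*u^2 - 14*u*v^2 - 2*v^3 + 3*v^2 + 2*v) du + (2*u^3 - 10*u^2*v - 4*u*v^2 + 2*u + 12*v^3 - 4*v) dv

Using F^*(f dg) = (f ∘ F) d(g ∘ F), substitute each coordinate x_i by F_i(u, v) in f_i, and replace dx_i by d F_i = (∂F_i/∂u) du + (∂F_i/∂v) dv.
  For the x component: f_1(F) = -3*u^2 + 3*v^2; d F_1 = (1 - 2*u) du + (0) dv
  For the y component: f_2(F) = -3*u^2 - u*v + 4*v^2; d F_2 = (-2*u) du + (2*v) dv
  For the z component: f_3(F) = 2*u^2 - 2*v^2 + 2; d F_3 = (v) du + (u - 2*v) dv
Combining and collecting du, dv coefficients:
  coeff of du: 12*u^3 + 4*u^2*v - 3*u^2 - 14*u*v^2 - 2*v^3 + 3*v^2 + 2*v
  coeff of dv: 2*u^3 - 10*u^2*v - 4*u*v^2 + 2*u + 12*v^3 - 4*v
F^* omega = (12*u^3 + 4*u^2*v - 3*u^2 - 14*u*v^2 - 2*v^3 + 3*v^2 + 2*v) du + (2*u^3 - 10*u^2*v - 4*u*v^2 + 2*u + 12*v^3 - 4*v) dv.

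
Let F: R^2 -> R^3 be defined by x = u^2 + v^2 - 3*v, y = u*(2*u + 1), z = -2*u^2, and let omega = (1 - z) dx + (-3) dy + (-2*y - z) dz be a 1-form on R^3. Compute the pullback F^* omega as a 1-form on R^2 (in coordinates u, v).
F^* omega = (12*u^3 + 8*u^2 - 10*u - 3) du + (4*u^2*v - 6*u^2 + 2*v - 3) dv

Using F^*(f dg) = (f ∘ F) d(g ∘ F), substitute each coordinate x_i by F_i(u, v) in f_i, and replace dx_i by d F_i = (∂F_i/∂u) du + (∂F_i/∂v) dv.
  For the x component: f_1(F) = 2*u^2 + 1; d F_1 = (2*u) du + (2*v - 3) dv
  For the y component: f_2(F) = -3; d F_2 = (4*u + 1) du + (0) dv
  For the z component: f_3(F) = 2*u*(-u - 1); d F_3 = (-4*u) du + (0) dv
Combining and collecting du, dv coefficients:
  coeff of du: 12*u^3 + 8*u^2 - 10*u - 3
  coeff of dv: 4*u^2*v - 6*u^2 + 2*v - 3
F^* omega = (12*u^3 + 8*u^2 - 10*u - 3) du + (4*u^2*v - 6*u^2 + 2*v - 3) dv.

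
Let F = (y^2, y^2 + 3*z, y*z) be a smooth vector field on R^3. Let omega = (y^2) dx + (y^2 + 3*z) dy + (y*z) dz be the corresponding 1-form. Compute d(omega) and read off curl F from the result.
d(omega) = (z - 3) dy ∧ dz + (0) dz ∧ dx + (-2*y) dx ∧ dy; curl F = (z - 3, 0, -2*y)

d omega = sum_{i<j} (∂f_j/∂x_i - ∂f_i/∂x_j) dx_i ∧ dx_j. Under the identification (dy ∧ dz, dz ∧ dx, dx ∧ dy) ↔ (e_x, e_y, e_z), the coefficients are exactly the components of curl F. Compute:
  ∂R/∂y - ∂Q/∂z = (z) - (3) = z - 3
  ∂P/∂z - ∂R/∂x = (0) - (0) = 0
  ∂Q/∂x - ∂P/∂y = (0) - (2*y) = -2*y.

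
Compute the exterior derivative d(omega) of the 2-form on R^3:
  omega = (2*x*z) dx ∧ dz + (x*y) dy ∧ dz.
d(omega) = (y) dx ∧ dy ∧ dz

For a 2-form omega = sum_{i<j} g_{ij} dx_i ∧ dx_j, the exterior derivative is
  d(omega) = sum_{i<j} d(g_{ij}) ∧ dx_i ∧ dx_j = sum_{i<j, k} (∂g_{ij}/∂x_k) dx_k ∧ dx_i ∧ dx_j.
Expand each term, using dx_k ∧ dx_i ∧ dx_j = sgn(permutation) dx_{(a)} ∧ dx_{(b)} ∧ dx_{(c)} with (a < b < c) sorted:
  d(x*y) includes (∂/∂x)(x*y) dx = (y) dx, which multiplied by dy ∧ dz gives (y) dx ∧ dy ∧ dz
Collecting like 3-forms: d(omega) = (y) dx ∧ dy ∧ dz.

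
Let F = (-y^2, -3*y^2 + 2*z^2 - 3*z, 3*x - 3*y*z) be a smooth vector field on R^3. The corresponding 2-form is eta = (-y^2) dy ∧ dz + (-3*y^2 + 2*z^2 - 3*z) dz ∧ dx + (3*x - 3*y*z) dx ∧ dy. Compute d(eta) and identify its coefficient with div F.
d(eta) = (-9*y) dx ∧ dy ∧ dz; div F = -9*y

For a 2-form in R^3 of the form above, applying d gives a 3-form with coefficient ∂P/∂x + ∂Q/∂y + ∂R/∂z:
  ∂P/∂x = 0
  ∂Q/∂y = -6*y
  ∂R/∂z = -3*y
Sum = -9*y, which is exactly div F.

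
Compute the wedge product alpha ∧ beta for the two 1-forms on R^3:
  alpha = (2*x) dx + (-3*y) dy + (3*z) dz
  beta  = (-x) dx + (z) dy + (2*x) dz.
alpha ∧ beta = (x*(-3*y + 2*z)) dx ∧ dy + (x*(4*x + 3*z)) dx ∧ dz + (-6*x*y - 3*z^2) dy ∧ dz

Distribute the wedge, using dx_i ∧ dx_j = -dx_j ∧ dx_i and dx_i ∧ dx_i = 0. For each pair (i, j) with i < j, the coefficient of dx_i ∧ dx_j in alpha ∧ beta is (alpha_i * beta_j - alpha_j * beta_i). Collecting: alpha ∧ beta = (x*(-3*y + 2*z)) dx ∧ dy + (x*(4*x + 3*z)) dx ∧ dz + (-6*x*y - 3*z^2) dy ∧ dz.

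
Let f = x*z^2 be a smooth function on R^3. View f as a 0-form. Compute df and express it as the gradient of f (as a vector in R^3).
df = (z^2) dx + (0) dy + (2*x*z) dz; grad f = (z^2, 0, 2*x*z)

For a 0-form f, d f = (∂f/∂x) dx + (∂f/∂y) dy + (∂f/∂z) dz. The components of the vector representation are exactly the entries of grad f in Cartesian coordinates:
  ∂f/∂x = z^2
  ∂f/∂y = 0
  ∂f/∂z = 2*x*z.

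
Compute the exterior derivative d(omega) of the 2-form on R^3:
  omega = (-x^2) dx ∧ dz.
d(omega) = 0

For a 2-form omega = sum_{i<j} g_{ij} dx_i ∧ dx_j, the exterior derivative is
  d(omega) = sum_{i<j} d(g_{ij}) ∧ dx_i ∧ dx_j = sum_{i<j, k} (∂g_{ij}/∂x_k) dx_k ∧ dx_i ∧ dx_j.
Expand each term, using dx_k ∧ dx_i ∧ dx_j = sgn(permutation) dx_{(a)} ∧ dx_{(b)} ∧ dx_{(c)} with (a < b < c) sorted:

Collecting like 3-forms: d(omega) = 0.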